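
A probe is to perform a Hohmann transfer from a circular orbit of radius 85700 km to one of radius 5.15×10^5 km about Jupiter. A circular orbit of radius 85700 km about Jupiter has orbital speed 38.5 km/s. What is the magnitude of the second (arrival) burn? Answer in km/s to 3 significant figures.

From the circular-orbit relation v² = μ/r at r = 85700 km: μ = v²r = (38.5)² × 85700 = 1.27029×10^8 km³/s².
Semi-major axis of the transfer orbit: a_t = (85700 + 5.150×10^5)/2 = 3.0035×10^5 km.
Circular speed at r = 5.150×10^5 km: v_c = √(μ/r) = 15.705 km/s.
Transfer-orbit speed at the same r (vis-viva, a = a_t): v_t = √[μ(2/r − 1/a_t)] = 8.3893 km/s.
Δv₂ = |v_t − v_c| = |8.3893 − 15.705| = 7.316 km/s.

Δv₂ = 7.32 km/s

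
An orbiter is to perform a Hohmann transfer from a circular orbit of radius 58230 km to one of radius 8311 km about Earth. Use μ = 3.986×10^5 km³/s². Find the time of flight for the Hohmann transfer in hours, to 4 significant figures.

t = 8.388 hours

Semi-major axis of the transfer orbit: a_t = (58230 + 8311)/2 = 33270.5 km.
Transfer time t = π√(a_t³/μ) = π√((33270.5)³ / 3.986×10^5) = 30197 s.
Converting: 30197 s ÷ 3600 s/hour = 8.388 hours.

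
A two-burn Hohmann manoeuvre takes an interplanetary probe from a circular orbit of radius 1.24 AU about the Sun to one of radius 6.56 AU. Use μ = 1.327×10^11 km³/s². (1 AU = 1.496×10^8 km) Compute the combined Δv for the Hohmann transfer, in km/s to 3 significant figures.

In km: r₁ = 1.24 × 1.496×10^8 = 1.85504×10^8 km; r₂ = 6.56 × 1.496×10^8 = 9.81376×10^8 km.
Semi-major axis of the transfer orbit: a_t = (1.85504×10^8 + 9.81376×10^8)/2 = 5.8344×10^8 km.
Circular speed at r₁: v₁ = √(μ/r₁) = √(1.327×10^11/1.85504×10^8) = 26.746 km/s.
Transfer-orbit speed at r₁ (vis-viva equation): v_p = √[μ(2/r₁ − 1/a_t)] = 34.688 km/s.
First burn Δv₁ = |v_p − v₁| = 7.942 km/s.
Circular speed at r₂: v₂ = √(μ/r₂) = 11.628 km/s.
Transfer-orbit speed at r₂: v_a = √[μ(2/r₂ − 1/a_t)] = 6.5569 km/s.
Second burn Δv₂ = |v₂ − v_a| = 5.071 km/s.
Δv = Δv₁ + Δv₂ = 7.942 + 5.071 = 13.01 km/s.

Δv = 13.0 km/s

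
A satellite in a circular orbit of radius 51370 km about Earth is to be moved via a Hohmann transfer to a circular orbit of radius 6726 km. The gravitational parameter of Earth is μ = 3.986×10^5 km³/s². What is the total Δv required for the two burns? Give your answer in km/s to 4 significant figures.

Transfer-ellipse semi-major axis a_t = (r₁ + r₂)/2 = (51370 + 6726)/2 = 29048 km.
At r₁ the circular-orbit speed is v₁ = √(μ/r₁) = 2.7856 km/s.
Transfer-orbit speed at r₁ (vis-viva equation): v_a = √[μ(2/r₁ − 1/a_t)] = 1.3404 km/s.
First burn Δv₁ = |v_a − v₁| = 1.445 km/s.
Circular speed at r₂: v₂ = √(μ/r₂) = 7.6982 km/s.
Transfer-orbit speed at r₂: v_p = √[μ(2/r₂ − 1/a_t)] = 10.237 km/s.
Second burn Δv₂ = |v₂ − v_p| = 2.539 km/s.
Total Δv = Δv₁ + Δv₂ = 3.984 km/s.

Δv = 3.984 km/s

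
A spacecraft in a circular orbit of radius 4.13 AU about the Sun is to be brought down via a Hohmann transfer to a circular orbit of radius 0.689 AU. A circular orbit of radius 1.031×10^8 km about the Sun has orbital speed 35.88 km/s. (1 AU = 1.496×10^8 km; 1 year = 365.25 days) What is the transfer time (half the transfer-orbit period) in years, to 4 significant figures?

From the circular-orbit relation v² = μ/r at r = 1.031×10^8 km: μ = v²r = (35.88)² × 1.031×10^8 = 1.32728×10^11 km³/s².
In km: r₁ = 4.13 × 1.496×10^8 = 6.17848×10^8 km; r₂ = 0.689 × 1.496×10^8 = 1.030744×10^8 km.
Transfer-ellipse semi-major axis a_t = (r₁ + r₂)/2 = (6.17848×10^8 + 1.030744×10^8)/2 = 3.604612×10^8 km.
By Kepler's third law the transfer-orbit period is T = 2π√(a_t³/μ), so t = T/2 = 5.901×10^7 s.
Converting: 5.901×10^7 s ÷ 3.15576×10^7 s/year (365.25 × 86400) = 1.870 years.

t = 1.870 years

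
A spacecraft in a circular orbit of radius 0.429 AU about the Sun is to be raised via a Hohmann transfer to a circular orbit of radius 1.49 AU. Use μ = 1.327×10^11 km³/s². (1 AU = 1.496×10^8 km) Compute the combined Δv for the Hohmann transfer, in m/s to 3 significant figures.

Δv = 19300 m/s

In km: r₁ = 0.429 × 1.496×10^8 = 6.41784×10^7 km; r₂ = 1.49 × 1.496×10^8 = 2.22904×10^8 km.
Semi-major axis of the transfer orbit: a_t = (6.41784×10^7 + 2.22904×10^8)/2 = 1.435412×10^8 km.
At r₁ the circular-orbit speed is v₁ = √(μ/r₁) = 45.472 km/s.
Transfer-orbit speed at r₁ (vis-viva): v_p = √[μ(2/r₁ − 1/a_t)] = 56.665 km/s.
First burn Δv₁ = |v_p − v₁| = 11.193 km/s.
Circular speed at r₂: v₂ = √(μ/r₂) = 24.39925 km/s.
Transfer-orbit speed at r₂: v_a = √[μ(2/r₂ − 1/a_t)] = 16.31484 km/s.
Second burn Δv₂ = |v₂ − v_a| = 8.0844 km/s.
Total Δv = Δv₁ + Δv₂ = 19.28 km/s.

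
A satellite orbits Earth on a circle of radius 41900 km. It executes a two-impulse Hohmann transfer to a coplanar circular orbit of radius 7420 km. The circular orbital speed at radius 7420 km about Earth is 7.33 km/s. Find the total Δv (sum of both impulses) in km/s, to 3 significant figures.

From the circular-orbit relation v² = μ/r at r = 7420 km: μ = v²r = (7.33)² × 7420 = 3.98668×10^5 km³/s².
Transfer-ellipse semi-major axis a_t = (r₁ + r₂)/2 = (41900 + 7420)/2 = 24660 km.
At r₁ the circular-orbit speed is v₁ = √(μ/r₁) = 3.0846 km/s.
On the transfer ellipse at r₁, vis-viva equation gives v_a = √[μ(2/r₁ − 1/a_t)] = 1.6920 km/s.
First burn Δv₁ = |v_a − v₁| = 1.3926 km/s.
Circular speed at r₂: v₂ = √(μ/r₂) = 7.3300 km/s.
Transfer-orbit speed at r₂: v_p = √[μ(2/r₂ − 1/a_t)] = 9.5546 km/s.
Second burn Δv₂ = |v₂ − v_p| = 2.2246 km/s.
Δv = Δv₁ + Δv₂ = 1.3926 + 2.2246 = 3.617 km/s.

Δv = 3.62 km/s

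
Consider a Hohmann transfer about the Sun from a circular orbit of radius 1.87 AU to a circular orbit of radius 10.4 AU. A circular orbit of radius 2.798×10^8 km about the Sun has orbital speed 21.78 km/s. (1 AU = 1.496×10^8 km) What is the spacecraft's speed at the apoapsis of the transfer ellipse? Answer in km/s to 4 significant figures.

v = 5.099 km/s

From the circular-orbit relation v² = μ/r at r = 2.798×10^8 km: μ = v²r = (21.78)² × 2.798×10^8 = 1.32728×10^11 km³/s².
In km: r₁ = 1.87 × 1.496×10^8 = 2.79752×10^8 km; r₂ = 10.4 × 1.496×10^8 = 1.55584×10^9 km.
Transfer-ellipse semi-major axis a_t = (r₁ + r₂)/2 = (2.79752×10^8 + 1.55584×10^9)/2 = 9.17796×10^8 km.
At apoapsis, r = 1.55584×10^9 km.
Vis-viva: v = √[μ(2/r − 1/a_t)] = √[1.32728×10^11 × (2/1.55584×10^9 − 1/9.17796×10^8)] = 5.099 km/s.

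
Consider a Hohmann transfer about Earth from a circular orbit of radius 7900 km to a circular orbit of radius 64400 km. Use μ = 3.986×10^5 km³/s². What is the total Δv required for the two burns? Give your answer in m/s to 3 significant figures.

Δv = 3700 m/s

Transfer-ellipse semi-major axis a_t = (r₁ + r₂)/2 = (7900 + 64400)/2 = 36150 km.
At r₁ the circular-orbit speed is v₁ = √(μ/r₁) = 7.1032 km/s.
On the transfer ellipse at r₁, vis-viva gives v_p = √[μ(2/r₁ − 1/a_t)] = 9.4808 km/s.
First burn Δv₁ = |v_p − v₁| = 2.3776 km/s.
At r₂, v₂ = √(μ/r₂) = 2.487859 km/s.
Transfer-orbit speed at r₂: v_a = √[μ(2/r₂ − 1/a_t)] = 1.163014 km/s.
Second burn Δv₂ = |v₂ − v_a| = 1.3248 km/s.
Total Δv = Δv₁ + Δv₂ = 3.702 km/s.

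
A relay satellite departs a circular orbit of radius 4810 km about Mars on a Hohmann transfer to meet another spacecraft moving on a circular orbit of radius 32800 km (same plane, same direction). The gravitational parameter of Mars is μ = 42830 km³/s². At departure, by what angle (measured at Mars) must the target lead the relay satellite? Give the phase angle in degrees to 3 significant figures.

φ = 102°

The Hohmann ellipse has a_t = (r₁ + r₂)/2 = 18805 km.
The half-period of the transfer ellipse is t = π√(a_t³/μ) = 39146 s.
The target's mean motion on its circular orbit is ω₂ = √(μ/r₂³) = 3.4839×10^-5 rad/s.
Angle swept by the target during transfer: ω₂·t = 1.3638 rad = 78.14°.
The relay satellite traverses 180° on the transfer ellipse, so the target must lead by 180° − 78.14° = 102°.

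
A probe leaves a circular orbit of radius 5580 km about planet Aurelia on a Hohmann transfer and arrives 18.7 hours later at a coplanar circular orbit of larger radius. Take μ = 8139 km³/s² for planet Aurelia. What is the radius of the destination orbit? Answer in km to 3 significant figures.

Transfer time t = 18.7 hours = 67320 s, and t = π√(a_t³/μ).
So a_t = (μ t²/π²)^(1/3) = (8139 × (67320)² / π²)^(1/3) = 15519 km.
Since a_t = (r₁ + r₂)/2, r₂ = 2a_t − r₁ = 2×15519 − 5580 = 25458 km.

r₂ = 25500 km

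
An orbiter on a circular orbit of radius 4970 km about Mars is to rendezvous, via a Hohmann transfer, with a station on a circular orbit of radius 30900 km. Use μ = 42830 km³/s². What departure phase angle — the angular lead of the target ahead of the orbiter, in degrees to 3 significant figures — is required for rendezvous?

Transfer-ellipse semi-major axis a_t = (r₁ + r₂)/2 = (4970 + 30900)/2 = 17935 km.
Transfer time t = π√(a_t³/μ) = 36461 s.
Target angular speed ω₂ = √(μ/r₂³) = 3.8101×10^-5 rad/s.
Angle swept by the target during transfer: ω₂·t = 1.3892 rad = 79.60°.
The orbiter traverses 180° on the transfer ellipse, so the target must lead by 180° − 79.60° = 100°.

φ = 100°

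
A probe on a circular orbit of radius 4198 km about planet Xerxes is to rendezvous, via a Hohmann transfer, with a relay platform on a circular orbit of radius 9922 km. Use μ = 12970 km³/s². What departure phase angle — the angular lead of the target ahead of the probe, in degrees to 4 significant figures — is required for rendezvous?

φ = 71.96°

Semi-major axis of the transfer orbit: a_t = (4198 + 9922)/2 = 7060 km.
Transfer time t = π√(a_t³/μ) = 16364 s.
The target's mean motion on its circular orbit is ω₂ = √(μ/r₂³) = 1.1523×10^-4 rad/s.
Angle swept by the target during transfer: ω₂·t = 1.8856 rad = 108.04°.
The probe traverses 180° on the transfer ellipse, so the target must lead by 180° − 108.04° = 71.96°.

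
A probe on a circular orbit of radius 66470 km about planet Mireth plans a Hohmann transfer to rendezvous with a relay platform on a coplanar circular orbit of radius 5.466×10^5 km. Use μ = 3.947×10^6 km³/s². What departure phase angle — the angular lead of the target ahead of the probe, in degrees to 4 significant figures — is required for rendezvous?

φ = 104.4°

Transfer-ellipse semi-major axis a_t = (r₁ + r₂)/2 = (66470 + 5.466×10^5)/2 = 3.06535×10^5 km.
Transfer time t = π√(a_t³/μ) = 2.68372×10^5 s.
The target's mean motion on its circular orbit is ω₂ = √(μ/r₂³) = 4.91620×10^-6 rad/s.
Angle swept by the target during transfer: ω₂·t = 1.31937 rad = 75.59°.
The probe traverses 180° on the transfer ellipse, so the target must lead by 180° − 75.59° = 104.4°.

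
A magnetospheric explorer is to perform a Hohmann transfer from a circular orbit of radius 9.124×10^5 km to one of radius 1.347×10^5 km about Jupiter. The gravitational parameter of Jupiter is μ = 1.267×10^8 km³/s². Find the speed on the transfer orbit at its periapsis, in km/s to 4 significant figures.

Transfer-ellipse semi-major axis a_t = (r₁ + r₂)/2 = (9.124×10^5 + 1.347×10^5)/2 = 5.2355×10^5 km.
The periapsis of the transfer ellipse is at r = 1.347×10^5 km.
Vis-viva: v = √[μ(2/r − 1/a_t)] = √[1.267×10^8 × (2/1.347×10^5 − 1/5.2355×10^5)] = 40.49 km/s.

v = 40.49 km/s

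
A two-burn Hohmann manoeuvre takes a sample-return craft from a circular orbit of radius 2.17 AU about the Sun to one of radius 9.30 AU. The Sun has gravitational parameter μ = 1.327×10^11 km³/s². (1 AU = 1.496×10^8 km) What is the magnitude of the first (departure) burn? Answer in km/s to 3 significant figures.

Δv₁ = 5.53 km/s

In km: r₁ = 2.17 × 1.496×10^8 = 3.24632×10^8 km; r₂ = 9.30 × 1.496×10^8 = 1.39128×10^9 km.
The Hohmann ellipse has a_t = (r₁ + r₂)/2 = 8.57956×10^8 km.
Circular speed at r = 3.24632×10^8 km: v_c = √(μ/r) = 20.218 km/s.
Vis-viva on the transfer ellipse at r = 3.24632×10^8 km gives v_t = √[μ(2/r − 1/a_t)] = 25.746 km/s.
Δv₁ = |v_t − v_c| = |25.746 − 20.218| = 5.528 km/s.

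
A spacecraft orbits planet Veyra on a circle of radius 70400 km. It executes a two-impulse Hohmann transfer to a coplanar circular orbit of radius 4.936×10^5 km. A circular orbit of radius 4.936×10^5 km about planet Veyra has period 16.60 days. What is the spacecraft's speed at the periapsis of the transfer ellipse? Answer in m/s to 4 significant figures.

From Kepler's third law T² = 4π²r³/μ at r = 4.936×10^5 km, T = 16.60 days = 16.60 × 86400 s = 1.43424×10^6 s: μ = 4π²r³/T² = 2.30803×10^6 km³/s².
Transfer-ellipse semi-major axis a_t = (r₁ + r₂)/2 = (70400 + 4.936×10^5)/2 = 2.820×10^5 km.
At periapsis, r = 70400 km.
Applying v² = μ(2/r − 1/a_t): v = 7.575 km/s.

v = 7575 m/s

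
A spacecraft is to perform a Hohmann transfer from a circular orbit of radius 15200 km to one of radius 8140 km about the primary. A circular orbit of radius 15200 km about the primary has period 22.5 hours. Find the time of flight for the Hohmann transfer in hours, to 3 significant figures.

From Kepler's third law T² = 4π²r³/μ at r = 15200 km, T = 22.5 hours = 22.5 × 3600 s = 81000 s: μ = 4π²r³/T² = 21131.0 km³/s².
The Hohmann ellipse has a_t = (r₁ + r₂)/2 = 11670 km.
Transfer time t = π√(a_t³/μ) = π√((11670)³ / 21131.0) = 27250 s.
Converting: 27250 s ÷ 3600 s/hour = 7.57 hours.

t = 7.57 hours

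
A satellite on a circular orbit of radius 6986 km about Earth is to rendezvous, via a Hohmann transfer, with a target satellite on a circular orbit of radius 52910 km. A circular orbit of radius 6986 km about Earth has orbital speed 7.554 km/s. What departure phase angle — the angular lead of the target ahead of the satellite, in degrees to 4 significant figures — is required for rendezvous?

φ = 103.3°

From the circular-orbit relation v² = μ/r at r = 6986 km: μ = v²r = (7.554)² × 6986 = 3.98642×10^5 km³/s².
The Hohmann ellipse has a_t = (r₁ + r₂)/2 = 29948 km.
Transfer time t = π√(a_t³/μ) = 25787.6 s.
Target angular speed ω₂ = √(μ/r₂³) = 5.18782×10^-5 rad/s.
Angle swept by the target during transfer: ω₂·t = 1.33781 rad = 76.651°.
The satellite traverses 180° on the transfer ellipse, so the target must lead by 180° − 76.651° = 103.3°.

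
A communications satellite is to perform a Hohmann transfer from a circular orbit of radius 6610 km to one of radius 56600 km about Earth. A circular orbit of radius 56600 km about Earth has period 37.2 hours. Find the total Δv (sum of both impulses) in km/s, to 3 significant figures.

Δv = 4.07 km/s

From Kepler's third law T² = 4π²r³/μ at r = 56600 km, T = 37.2 hours = 37.2 × 3600 s = 1.3392×10^5 s: μ = 4π²r³/T² = 3.99133×10^5 km³/s².
The Hohmann ellipse has a_t = (r₁ + r₂)/2 = 31605 km.
At r₁ the circular-orbit speed is v₁ = √(μ/r₁) = 7.7707 km/s.
On the transfer ellipse at r₁, vis-viva gives v_p = √[μ(2/r₁ − 1/a_t)] = 10.399 km/s.
First burn Δv₁ = |v_p − v₁| = 2.628 km/s.
Circular speed at r₂: v₂ = √(μ/r₂) = 2.6555 km/s.
Transfer-orbit speed at r₂: v_a = √[μ(2/r₂ − 1/a_t)] = 1.2144 km/s.
Second burn Δv₂ = |v₂ − v_a| = 1.441 km/s.
Total Δv = Δv₁ + Δv₂ = 4.069 km/s.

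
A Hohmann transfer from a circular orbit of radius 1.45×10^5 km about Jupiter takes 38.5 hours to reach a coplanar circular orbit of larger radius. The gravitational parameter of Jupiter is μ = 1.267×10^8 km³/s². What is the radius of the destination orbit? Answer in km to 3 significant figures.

r₂ = 1.11×10^6 km

Transfer time t = 38.5 hours = 1.386×10^5 s, and t = π√(a_t³/μ).
So a_t = (μ t²/π²)^(1/3) = (1.267×10^8 × (1.386×10^5)² / π²)^(1/3) = 6.2710×10^5 km.
Since a_t = (r₁ + r₂)/2, r₂ = 2a_t − r₁ = 2×6.2710×10^5 − 1.450×10^5 = 1.1092×10^6 km.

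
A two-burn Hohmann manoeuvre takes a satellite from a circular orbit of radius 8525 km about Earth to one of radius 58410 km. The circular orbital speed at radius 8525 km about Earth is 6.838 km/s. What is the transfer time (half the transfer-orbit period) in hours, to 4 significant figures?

t = 8.463 hours

From the circular-orbit relation v² = μ/r at r = 8525 km: μ = v²r = (6.838)² × 8525 = 3.98614×10^5 km³/s².
Semi-major axis of the transfer orbit: a_t = (8525 + 58410)/2 = 33467.5 km.
By Kepler's third law the transfer-orbit period is T = 2π√(a_t³/μ), so t = T/2 = 30466 s.
Converting: 30466 s ÷ 3600 s/hour = 8.463 hours.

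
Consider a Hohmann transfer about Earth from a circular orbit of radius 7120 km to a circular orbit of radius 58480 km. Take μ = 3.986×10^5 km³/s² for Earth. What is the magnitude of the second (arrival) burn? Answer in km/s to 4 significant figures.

Δv₂ = 1.394 km/s

Transfer-ellipse semi-major axis a_t = (r₁ + r₂)/2 = (7120 + 58480)/2 = 32800 km.
On the circular orbit at r = 58480 km, v_c = √(μ/r) = 2.6107 km/s.
Vis-viva on the transfer ellipse at r = 58480 km gives v_t = √[μ(2/r − 1/a_t)] = 1.2164 km/s.
Δv₂ = |v_t − v_c| = |1.2164 − 2.6107| = 1.394 km/s.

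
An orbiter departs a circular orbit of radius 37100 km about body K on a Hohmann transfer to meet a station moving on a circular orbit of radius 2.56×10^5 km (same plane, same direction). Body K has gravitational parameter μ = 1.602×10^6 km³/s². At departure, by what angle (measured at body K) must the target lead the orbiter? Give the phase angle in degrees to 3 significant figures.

φ = 102°

Semi-major axis of the transfer orbit: a_t = (37100 + 2.560×10^5)/2 = 1.4655×10^5 km.
The half-period of the transfer ellipse is t = π√(a_t³/μ) = 1.3925×10^5 s.
The target's mean motion on its circular orbit is ω₂ = √(μ/r₂³) = 9.7717×10^-6 rad/s.
Angle swept by the target during transfer: ω₂·t = 1.3607 rad = 77.96°.
The orbiter traverses 180° on the transfer ellipse, so the target must lead by 180° − 77.96° = 102°.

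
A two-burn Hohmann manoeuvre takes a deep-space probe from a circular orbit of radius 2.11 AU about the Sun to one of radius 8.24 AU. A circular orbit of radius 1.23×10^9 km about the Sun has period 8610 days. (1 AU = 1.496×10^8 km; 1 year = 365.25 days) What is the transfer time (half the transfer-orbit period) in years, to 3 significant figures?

From Kepler's third law T² = 4π²r³/μ at r = 1.23×10^9 km, T = 8610 days = 8610 × 86400 s = 7.43904×10^8 s: μ = 4π²r³/T² = 1.32752×10^11 km³/s².
In km: r₁ = 2.11 × 1.496×10^8 = 3.15656×10^8 km; r₂ = 8.24 × 1.496×10^8 = 1.232704×10^9 km.
Transfer-ellipse semi-major axis a_t = (r₁ + r₂)/2 = (3.15656×10^8 + 1.232704×10^9)/2 = 7.7418×10^8 km.
Transfer time t = π√(a_t³/μ) = π√((7.7418×10^8)³ / 1.32752×10^11) = 1.8573×10^8 s.
Converting: 1.8573×10^8 s ÷ 3.15576×10^7 s/year (365.25 × 86400) = 5.89 years.

t = 5.89 years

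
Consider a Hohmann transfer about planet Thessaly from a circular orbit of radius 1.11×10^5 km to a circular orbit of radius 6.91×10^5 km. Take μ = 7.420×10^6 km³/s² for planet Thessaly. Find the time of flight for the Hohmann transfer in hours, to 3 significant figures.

t = 81.4 hours

The Hohmann ellipse has a_t = (r₁ + r₂)/2 = 4.010×10^5 km.
Half the transfer-orbit period gives t = π√(a_t³/μ) = 2.929×10^5 s.
Converting: 2.929×10^5 s ÷ 3600 s/hour = 81.4 hours.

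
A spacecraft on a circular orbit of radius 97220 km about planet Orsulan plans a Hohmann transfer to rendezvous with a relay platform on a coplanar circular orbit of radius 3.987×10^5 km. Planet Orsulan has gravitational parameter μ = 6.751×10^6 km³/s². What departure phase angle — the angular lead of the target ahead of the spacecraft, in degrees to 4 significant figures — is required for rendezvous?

φ = 91.72°

The Hohmann ellipse has a_t = (r₁ + r₂)/2 = 2.4796×10^5 km.
The half-period of the transfer ellipse is t = π√(a_t³/μ) = 1.493×10^5 s.
Target angular speed ω₂ = √(μ/r₂³) = 1.032×10^-5 rad/s.
Angle swept by the target during transfer: ω₂·t = 1.5408 rad = 88.28°.
The spacecraft traverses 180° on the transfer ellipse, so the target must lead by 180° − 88.28° = 91.72°.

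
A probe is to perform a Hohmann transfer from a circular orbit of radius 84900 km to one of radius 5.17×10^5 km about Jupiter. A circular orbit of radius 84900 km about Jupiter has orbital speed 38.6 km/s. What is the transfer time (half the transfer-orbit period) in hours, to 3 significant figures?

t = 12.8 hours

From the circular-orbit relation v² = μ/r at r = 84900 km: μ = v²r = (38.6)² × 84900 = 1.26498×10^8 km³/s².
The Hohmann ellipse has a_t = (r₁ + r₂)/2 = 3.0095×10^5 km.
Half the transfer-orbit period gives t = π√(a_t³/μ) = 46120 s.
Converting: 46120 s ÷ 3600 s/hour = 12.8 hours.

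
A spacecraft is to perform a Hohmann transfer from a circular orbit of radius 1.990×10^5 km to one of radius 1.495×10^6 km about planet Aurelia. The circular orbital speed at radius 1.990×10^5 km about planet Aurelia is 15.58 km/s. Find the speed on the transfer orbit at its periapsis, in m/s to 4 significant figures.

v = 20700 m/s

From the circular-orbit relation v² = μ/r at r = 1.990×10^5 km: μ = v²r = (15.58)² × 1.990×10^5 = 4.83045×10^7 km³/s².
Semi-major axis of the transfer orbit: a_t = (1.990×10^5 + 1.495×10^6)/2 = 8.470×10^5 km.
At periapsis, r = 1.990×10^5 km.
From the vis-viva equation, v = √[μ(2/r − 1/a_t)] = 20.70 km/s.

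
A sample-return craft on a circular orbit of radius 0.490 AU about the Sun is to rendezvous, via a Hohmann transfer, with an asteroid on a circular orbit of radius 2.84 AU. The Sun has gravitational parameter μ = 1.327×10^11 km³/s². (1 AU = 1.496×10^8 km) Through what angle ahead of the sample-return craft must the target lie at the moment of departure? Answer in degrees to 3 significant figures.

In km: r₁ = 0.490 × 1.496×10^8 = 7.3304×10^7 km; r₂ = 2.84 × 1.496×10^8 = 4.24864×10^8 km.
Semi-major axis of the transfer orbit: a_t = (7.3304×10^7 + 4.24864×10^8)/2 = 2.49084×10^8 km.
The half-period of the transfer ellipse is t = π√(a_t³/μ) = 3.390×10^7 s.
Target angular speed ω₂ = √(μ/r₂³) = 4.160×10^-8 rad/s.
Angle swept by the target during transfer: ω₂·t = 1.4102 rad = 80.80°.
Arrival is 180° from departure on the ellipse, so φ = 180° − 80.80° = 99.2°.

φ = 99.2°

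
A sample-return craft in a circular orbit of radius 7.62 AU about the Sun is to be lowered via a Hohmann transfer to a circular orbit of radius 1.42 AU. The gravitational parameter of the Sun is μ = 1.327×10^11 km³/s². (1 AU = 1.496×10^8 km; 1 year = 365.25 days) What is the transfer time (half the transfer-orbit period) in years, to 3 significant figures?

t = 4.81 years

In km: r₁ = 7.62 × 1.496×10^8 = 1.139952×10^9 km; r₂ = 1.42 × 1.496×10^8 = 2.12432×10^8 km.
Transfer-ellipse semi-major axis a_t = (r₁ + r₂)/2 = (1.139952×10^9 + 2.12432×10^8)/2 = 6.76192×10^8 km.
Transfer time t = π√(a_t³/μ) = π√((6.76192×10^8)³ / 1.327×10^11) = 1.5164×10^8 s.
Converting: 1.5164×10^8 s ÷ 3.15576×10^7 s/year (365.25 × 86400) = 4.81 years.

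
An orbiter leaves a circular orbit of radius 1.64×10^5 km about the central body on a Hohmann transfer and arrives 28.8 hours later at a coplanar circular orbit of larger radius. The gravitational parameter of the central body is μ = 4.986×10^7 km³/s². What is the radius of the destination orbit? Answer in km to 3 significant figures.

r₂ = 5.93×10^5 km

Transfer time t = 28.8 hours = 1.0368×10^5 s, and t = π√(a_t³/μ).
So a_t = (μ t²/π²)^(1/3) = (4.986×10^7 × (1.0368×10^5)² / π²)^(1/3) = 3.7869×10^5 km.
Since a_t = (r₁ + r₂)/2, r₂ = 2a_t − r₁ = 2×3.7869×10^5 − 1.640×10^5 = 5.9338×10^5 km.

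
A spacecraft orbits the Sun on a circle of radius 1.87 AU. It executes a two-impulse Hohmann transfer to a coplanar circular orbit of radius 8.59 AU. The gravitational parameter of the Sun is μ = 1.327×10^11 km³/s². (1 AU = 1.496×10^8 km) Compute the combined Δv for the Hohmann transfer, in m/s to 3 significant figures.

Δv = 10200 m/s

In km: r₁ = 1.87 × 1.496×10^8 = 2.79752×10^8 km; r₂ = 8.59 × 1.496×10^8 = 1.285064×10^9 km.
The Hohmann ellipse has a_t = (r₁ + r₂)/2 = 7.82408×10^8 km.
At r₁ the circular-orbit speed is v₁ = √(μ/r₁) = 21.7795 km/s.
On the transfer ellipse at r₁, vis-viva equation gives v_p = √[μ(2/r₁ − 1/a_t)] = 27.9122 km/s.
First burn Δv₁ = |v_p − v₁| = 6.133 km/s.
At r₂, v₂ = √(μ/r₂) = 10.162 km/s.
Transfer-orbit speed at r₂: v_a = √[μ(2/r₂ − 1/a_t)] = 6.0764 km/s.
Second burn Δv₂ = |v₂ − v_a| = 4.086 km/s.
Δv = Δv₁ + Δv₂ = 6.133 + 4.086 = 10.22 km/s.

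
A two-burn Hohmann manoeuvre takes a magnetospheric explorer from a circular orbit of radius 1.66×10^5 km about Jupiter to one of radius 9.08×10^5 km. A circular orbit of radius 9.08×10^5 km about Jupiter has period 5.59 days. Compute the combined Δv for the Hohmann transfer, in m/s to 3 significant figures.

From Kepler's third law T² = 4π²r³/μ at r = 9.08×10^5 km, T = 5.59 days = 5.59 × 86400 s = 4.82976×10^5 s: μ = 4π²r³/T² = 1.26697×10^8 km³/s².
The Hohmann ellipse has a_t = (r₁ + r₂)/2 = 5.370×10^5 km.
At r₁ the circular-orbit speed is v₁ = √(μ/r₁) = 27.627 km/s.
On the transfer ellipse at r₁, v² = μ(2/r − 1/a) gives v_p = √[μ(2/r₁ − 1/a_t)] = 35.924 km/s.
First burn Δv₁ = |v_p − v₁| = 8.297 km/s.
At r₂, v₂ = √(μ/r₂) = 11.8125 km/s.
Transfer-orbit speed at r₂: v_a = √[μ(2/r₂ − 1/a_t)] = 6.56761 km/s.
Second burn Δv₂ = |v₂ − v_a| = 5.245 km/s.
Total Δv = Δv₁ + Δv₂ = 13.54 km/s.

Δv = 13500 m/s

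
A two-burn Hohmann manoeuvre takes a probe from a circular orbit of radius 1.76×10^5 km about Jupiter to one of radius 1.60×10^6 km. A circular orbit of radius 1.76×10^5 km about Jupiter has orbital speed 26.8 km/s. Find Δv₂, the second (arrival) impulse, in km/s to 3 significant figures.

Δv₂ = 4.93 km/s

From the circular-orbit relation v² = μ/r at r = 1.76×10^5 km: μ = v²r = (26.8)² × 1.76×10^5 = 1.26410×10^8 km³/s².
Transfer-ellipse semi-major axis a_t = (r₁ + r₂)/2 = (1.760×10^5 + 1.600×10^6)/2 = 8.880×10^5 km.
On the circular orbit at r = 1.600×10^6 km, v_c = √(μ/r) = 8.88855 km/s.
Transfer-orbit speed at the same r (vis-viva, a = a_t): v_t = √[μ(2/r − 1/a_t)] = 3.95714 km/s.
Δv₂ = |v_t − v_c| = |3.95714 − 8.88855| = 4.931 km/s.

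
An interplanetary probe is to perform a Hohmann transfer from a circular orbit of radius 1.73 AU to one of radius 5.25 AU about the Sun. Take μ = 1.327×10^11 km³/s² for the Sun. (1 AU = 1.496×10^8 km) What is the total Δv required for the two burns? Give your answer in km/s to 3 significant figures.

Δv = 8.98 km/s

In km: r₁ = 1.73 × 1.496×10^8 = 2.58808×10^8 km; r₂ = 5.25 × 1.496×10^8 = 7.854×10^8 km.
Transfer-ellipse semi-major axis a_t = (r₁ + r₂)/2 = (2.58808×10^8 + 7.854×10^8)/2 = 5.22104×10^8 km.
At r₁ the circular-orbit speed is v₁ = √(μ/r₁) = 22.6437 km/s.
On the transfer ellipse at r₁, v² = μ(2/r − 1/a) gives v_p = √[μ(2/r₁ − 1/a_t)] = 27.7724 km/s.
First burn Δv₁ = |v_p − v₁| = 5.1287 km/s.
At r₂, v₂ = √(μ/r₂) = 12.9984 km/s.
Transfer-orbit speed at r₂: v_a = √[μ(2/r₂ − 1/a_t)] = 9.15167 km/s.
Second burn Δv₂ = |v₂ − v_a| = 3.8467 km/s.
Δv = Δv₁ + Δv₂ = 5.1287 + 3.8467 = 8.975 km/s.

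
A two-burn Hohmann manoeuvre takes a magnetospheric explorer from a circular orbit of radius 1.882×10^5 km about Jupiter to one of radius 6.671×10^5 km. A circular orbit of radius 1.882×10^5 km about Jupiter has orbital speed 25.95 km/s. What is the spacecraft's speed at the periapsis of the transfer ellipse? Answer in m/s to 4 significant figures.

v = 32410 m/s

From the circular-orbit relation v² = μ/r at r = 1.882×10^5 km: μ = v²r = (25.95)² × 1.882×10^5 = 1.26734×10^8 km³/s².
Semi-major axis of the transfer orbit: a_t = (1.882×10^5 + 6.671×10^5)/2 = 4.2765×10^5 km.
The periapsis of the transfer ellipse is at r = 1.882×10^5 km.
Vis-viva: v = √[μ(2/r − 1/a_t)] = √[1.26734×10^8 × (2/1.882×10^5 − 1/4.2765×10^5)] = 32.41 km/s.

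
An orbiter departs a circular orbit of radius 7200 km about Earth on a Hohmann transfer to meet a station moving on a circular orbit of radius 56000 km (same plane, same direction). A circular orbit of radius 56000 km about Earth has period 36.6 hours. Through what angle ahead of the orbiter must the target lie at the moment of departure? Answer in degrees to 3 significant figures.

φ = 104°

From Kepler's third law T² = 4π²r³/μ at r = 56000 km, T = 36.6 hours = 36.6 × 3600 s = 1.3176×10^5 s: μ = 4π²r³/T² = 3.99353×10^5 km³/s².
The Hohmann ellipse has a_t = (r₁ + r₂)/2 = 31600 km.
Transfer time t = π√(a_t³/μ) = 27926 s.
Target angular speed ω₂ = √(μ/r₂³) = 4.7687×10^-5 rad/s.
Angle swept by the target during transfer: ω₂·t = 1.3317 rad = 76.30°.
The orbiter traverses 180° on the transfer ellipse, so the target must lead by 180° − 76.30° = 104°.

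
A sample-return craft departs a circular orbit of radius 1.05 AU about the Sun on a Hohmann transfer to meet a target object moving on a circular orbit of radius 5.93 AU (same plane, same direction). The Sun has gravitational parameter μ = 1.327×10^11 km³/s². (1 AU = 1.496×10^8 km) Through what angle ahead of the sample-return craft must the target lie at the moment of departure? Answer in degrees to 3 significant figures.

In km: r₁ = 1.05 × 1.496×10^8 = 1.5708×10^8 km; r₂ = 5.93 × 1.496×10^8 = 8.87128×10^8 km.
The Hohmann ellipse has a_t = (r₁ + r₂)/2 = 5.22104×10^8 km.
Transfer time t = π√(a_t³/μ) = 1.0288×10^8 s.
Target angular speed ω₂ = √(μ/r₂³) = 1.3787×10^-8 rad/s.
Angle swept by the target during transfer: ω₂·t = 1.4184 rad = 81.27°.
Arrival is 180° from departure on the ellipse, so φ = 180° − 81.27° = 98.7°.

φ = 98.7°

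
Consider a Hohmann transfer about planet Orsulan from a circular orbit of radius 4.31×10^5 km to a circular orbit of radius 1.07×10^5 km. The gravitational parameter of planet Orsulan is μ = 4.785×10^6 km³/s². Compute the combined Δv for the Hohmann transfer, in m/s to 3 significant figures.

The Hohmann ellipse has a_t = (r₁ + r₂)/2 = 2.690×10^5 km.
At r₁ the circular-orbit speed is v₁ = √(μ/r₁) = 3.332 km/s.
Transfer-orbit speed at r₁ (vis-viva): v_a = √[μ(2/r₁ − 1/a_t)] = 2.101 km/s.
First burn Δv₁ = |v_a − v₁| = 1.231 km/s.
At r₂, v₂ = √(μ/r₂) = 6.6873 km/s.
Transfer-orbit speed at r₂: v_p = √[μ(2/r₂ − 1/a_t)] = 8.4647 km/s.
Second burn Δv₂ = |v₂ − v_p| = 1.777 km/s.
Total Δv = Δv₁ + Δv₂ = 3.008 km/s.

Δv = 3010 m/s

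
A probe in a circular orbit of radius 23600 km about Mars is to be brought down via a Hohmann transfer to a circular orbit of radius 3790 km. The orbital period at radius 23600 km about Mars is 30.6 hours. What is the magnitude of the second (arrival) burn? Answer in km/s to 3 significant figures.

From Kepler's third law T² = 4π²r³/μ at r = 23600 km, T = 30.6 hours = 30.6 × 3600 s = 1.1016×10^5 s: μ = 4π²r³/T² = 42761.0 km³/s².
The Hohmann ellipse has a_t = (r₁ + r₂)/2 = 13695 km.
Circular speed at r = 3790 km: v_c = √(μ/r) = 3.359 km/s.
Vis-viva on the transfer ellipse at r = 3790 km gives v_t = √[μ(2/r − 1/a_t)] = 4.409 km/s.
Δv₂ = |v_t − v_c| = |4.409 − 3.359| = 1.050 km/s.

Δv₂ = 1.05 km/s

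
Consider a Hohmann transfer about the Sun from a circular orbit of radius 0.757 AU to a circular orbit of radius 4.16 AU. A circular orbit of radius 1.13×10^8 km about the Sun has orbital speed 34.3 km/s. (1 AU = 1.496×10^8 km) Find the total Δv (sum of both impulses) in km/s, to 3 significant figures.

Δv = 16.8 km/s

From the circular-orbit relation v² = μ/r at r = 1.13×10^8 km: μ = v²r = (34.3)² × 1.13×10^8 = 1.32943×10^11 km³/s².
In km: r₁ = 0.757 × 1.496×10^8 = 1.132472×10^8 km; r₂ = 4.16 × 1.496×10^8 = 6.22336×10^8 km.
Transfer-ellipse semi-major axis a_t = (r₁ + r₂)/2 = (1.132472×10^8 + 6.22336×10^8)/2 = 3.677916×10^8 km.
At r₁ the circular-orbit speed is v₁ = √(μ/r₁) = 34.263 km/s.
On the transfer ellipse at r₁, v² = μ(2/r − 1/a) gives v_p = √[μ(2/r₁ − 1/a_t)] = 44.569 km/s.
First burn Δv₁ = |v_p − v₁| = 10.306 km/s.
Circular speed at r₂: v₂ = √(μ/r₂) = 14.6157 km/s.
Transfer-orbit speed at r₂: v_a = √[μ(2/r₂ − 1/a_t)] = 8.11024 km/s.
Second burn Δv₂ = |v₂ − v_a| = 6.5055 km/s.
Δv = Δv₁ + Δv₂ = 10.306 + 6.5055 = 16.81 km/s.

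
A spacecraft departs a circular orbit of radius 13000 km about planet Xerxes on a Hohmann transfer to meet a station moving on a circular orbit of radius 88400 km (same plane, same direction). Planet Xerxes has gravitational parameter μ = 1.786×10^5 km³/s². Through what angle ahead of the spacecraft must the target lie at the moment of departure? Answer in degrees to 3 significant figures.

φ = 102°

The Hohmann ellipse has a_t = (r₁ + r₂)/2 = 50700 km.
Transfer time t = π√(a_t³/μ) = 84860 s.
The target's mean motion on its circular orbit is ω₂ = √(μ/r₂³) = 1.608×10^-5 rad/s.
Angle swept by the target during transfer: ω₂·t = 1.3645 rad = 78.18°.
The spacecraft traverses 180° on the transfer ellipse, so the target must lead by 180° − 78.18° = 102°.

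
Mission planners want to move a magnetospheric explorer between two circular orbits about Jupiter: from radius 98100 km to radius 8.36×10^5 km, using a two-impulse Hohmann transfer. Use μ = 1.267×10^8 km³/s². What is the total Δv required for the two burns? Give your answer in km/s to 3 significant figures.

Δv = 18.8 km/s

Semi-major axis of the transfer orbit: a_t = (98100 + 8.360×10^5)/2 = 4.6705×10^5 km.
At r₁ the circular-orbit speed is v₁ = √(μ/r₁) = 35.94 km/s.
On the transfer ellipse at r₁, vis-viva gives v_p = √[μ(2/r₁ − 1/a_t)] = 48.08 km/s.
First burn Δv₁ = |v_p − v₁| = 12.14 km/s.
Circular speed at r₂: v₂ = √(μ/r₂) = 12.311 km/s.
Transfer-orbit speed at r₂: v_a = √[μ(2/r₂ − 1/a_t)] = 5.6421 km/s.
Second burn Δv₂ = |v₂ − v_a| = 6.669 km/s.
Δv = Δv₁ + Δv₂ = 12.14 + 6.669 = 18.81 km/s.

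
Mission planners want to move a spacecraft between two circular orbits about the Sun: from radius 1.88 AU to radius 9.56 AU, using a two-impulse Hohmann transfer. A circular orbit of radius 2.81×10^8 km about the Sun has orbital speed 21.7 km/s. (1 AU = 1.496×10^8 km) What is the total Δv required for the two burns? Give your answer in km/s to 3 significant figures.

Δv = 10.5 km/s

From the circular-orbit relation v² = μ/r at r = 2.81×10^8 km: μ = v²r = (21.7)² × 2.81×10^8 = 1.32320×10^11 km³/s².
In km: r₁ = 1.88 × 1.496×10^8 = 2.81248×10^8 km; r₂ = 9.56 × 1.496×10^8 = 1.430176×10^9 km.
Semi-major axis of the transfer orbit: a_t = (2.81248×10^8 + 1.430176×10^9)/2 = 8.55712×10^8 km.
At r₁ the circular-orbit speed is v₁ = √(μ/r₁) = 21.69043 km/s.
Transfer-orbit speed at r₁ (vis-viva equation): v_p = √[μ(2/r₁ − 1/a_t)] = 28.04136 km/s.
First burn Δv₁ = |v_p − v₁| = 6.3509 km/s.
At r₂, v₂ = √(μ/r₂) = 9.6187 km/s.
Transfer-orbit speed at r₂: v_a = √[μ(2/r₂ − 1/a_t)] = 5.5144 km/s.
Second burn Δv₂ = |v₂ − v_a| = 4.1043 km/s.
Total Δv = Δv₁ + Δv₂ = 10.46 km/s.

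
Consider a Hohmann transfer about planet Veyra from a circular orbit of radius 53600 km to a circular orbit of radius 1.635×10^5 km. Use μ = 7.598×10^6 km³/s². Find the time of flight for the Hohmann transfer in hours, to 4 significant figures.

The Hohmann ellipse has a_t = (r₁ + r₂)/2 = 1.0855×10^5 km.
By Kepler's third law the transfer-orbit period is T = 2π√(a_t³/μ), so t = T/2 = 40760 s.
Converting: 40760 s ÷ 3600 s/hour = 11.32 hours.

t = 11.32 hours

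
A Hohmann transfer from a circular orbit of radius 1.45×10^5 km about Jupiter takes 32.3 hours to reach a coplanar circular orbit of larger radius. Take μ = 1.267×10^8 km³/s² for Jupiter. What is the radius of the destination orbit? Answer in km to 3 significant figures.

Transfer time t = 32.3 hours = 1.1628×10^5 s, and t = π√(a_t³/μ).
So a_t = (μ t²/π²)^(1/3) = (1.267×10^8 × (1.1628×10^5)² / π²)^(1/3) = 5.5782×10^5 km.
Since a_t = (r₁ + r₂)/2, r₂ = 2a_t − r₁ = 2×5.5782×10^5 − 1.450×10^5 = 9.7064×10^5 km.

r₂ = 9.71×10^5 km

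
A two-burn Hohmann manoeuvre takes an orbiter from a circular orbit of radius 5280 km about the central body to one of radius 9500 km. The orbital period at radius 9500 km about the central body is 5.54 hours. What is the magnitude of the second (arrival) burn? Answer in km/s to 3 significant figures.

Δv₂ = 0.463 km/s

From Kepler's third law T² = 4π²r³/μ at r = 9500 km, T = 5.54 hours = 5.54 × 3600 s = 19944 s: μ = 4π²r³/T² = 85095.4 km³/s².
Semi-major axis of the transfer orbit: a_t = (5280 + 9500)/2 = 7390 km.
Circular speed at r = 9500 km: v_c = √(μ/r) = 2.9929 km/s.
Vis-viva on the transfer ellipse at r = 9500 km gives v_t = √[μ(2/r − 1/a_t)] = 2.5298 km/s.
Δv₂ = |v_t − v_c| = |2.5298 − 2.9929| = 0.4631 km/s.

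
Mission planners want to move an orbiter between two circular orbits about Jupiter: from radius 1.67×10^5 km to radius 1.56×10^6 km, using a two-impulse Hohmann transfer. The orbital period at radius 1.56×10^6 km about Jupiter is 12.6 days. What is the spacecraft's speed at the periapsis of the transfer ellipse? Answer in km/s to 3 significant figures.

v = 37.0 km/s

From Kepler's third law T² = 4π²r³/μ at r = 1.56×10^6 km, T = 12.6 days = 12.6 × 86400 s = 1.08864×10^6 s: μ = 4π²r³/T² = 1.26463×10^8 km³/s².
Transfer-ellipse semi-major axis a_t = (r₁ + r₂)/2 = (1.670×10^5 + 1.560×10^6)/2 = 8.635×10^5 km.
At periapsis, r = 1.670×10^5 km.
Vis-viva: v = √[μ(2/r − 1/a_t)] = √[1.26463×10^8 × (2/1.670×10^5 − 1/8.635×10^5)] = 36.99 km/s.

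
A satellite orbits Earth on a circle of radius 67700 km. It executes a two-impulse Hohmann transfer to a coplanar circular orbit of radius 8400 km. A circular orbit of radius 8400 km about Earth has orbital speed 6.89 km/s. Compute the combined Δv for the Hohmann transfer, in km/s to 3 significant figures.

Δv = 3.59 km/s

From the circular-orbit relation v² = μ/r at r = 8400 km: μ = v²r = (6.89)² × 8400 = 3.98766×10^5 km³/s².
Semi-major axis of the transfer orbit: a_t = (67700 + 8400)/2 = 38050 km.
At r₁ the circular-orbit speed is v₁ = √(μ/r₁) = 2.427 km/s.
On the transfer ellipse at r₁, v² = μ(2/r − 1/a) gives v_a = √[μ(2/r₁ − 1/a_t)] = 1.140 km/s.
First burn Δv₁ = |v_a − v₁| = 1.287 km/s.
At r₂, v₂ = √(μ/r₂) = 6.890 km/s.
Transfer-orbit speed at r₂: v_p = √[μ(2/r₂ − 1/a_t)] = 9.190 km/s.
Second burn Δv₂ = |v₂ − v_p| = 2.300 km/s.
Total Δv = Δv₁ + Δv₂ = 3.587 km/s.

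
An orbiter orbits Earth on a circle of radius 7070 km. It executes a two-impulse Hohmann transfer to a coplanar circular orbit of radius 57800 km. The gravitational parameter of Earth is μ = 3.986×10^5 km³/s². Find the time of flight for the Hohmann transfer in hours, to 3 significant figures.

t = 8.07 hours

Transfer-ellipse semi-major axis a_t = (r₁ + r₂)/2 = (7070 + 57800)/2 = 32435 km.
By Kepler's third law the transfer-orbit period is T = 2π√(a_t³/μ), so t = T/2 = 29067 s.
Converting: 29067 s ÷ 3600 s/hour = 8.07 hours.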